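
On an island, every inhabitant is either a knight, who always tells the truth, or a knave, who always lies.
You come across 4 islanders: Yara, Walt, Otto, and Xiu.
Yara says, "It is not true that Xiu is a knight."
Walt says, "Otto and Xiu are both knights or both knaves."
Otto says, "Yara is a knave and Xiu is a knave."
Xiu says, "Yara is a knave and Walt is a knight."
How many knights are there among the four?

The unique consistent assignment is Yara=knight, Walt=knight, Otto=knave, Xiu=knave.
That has 2 knights.

2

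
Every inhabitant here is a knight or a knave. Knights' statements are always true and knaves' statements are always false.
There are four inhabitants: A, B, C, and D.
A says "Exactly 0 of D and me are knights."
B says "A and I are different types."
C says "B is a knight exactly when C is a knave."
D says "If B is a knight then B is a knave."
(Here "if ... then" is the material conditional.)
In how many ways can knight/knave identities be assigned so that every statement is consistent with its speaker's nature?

2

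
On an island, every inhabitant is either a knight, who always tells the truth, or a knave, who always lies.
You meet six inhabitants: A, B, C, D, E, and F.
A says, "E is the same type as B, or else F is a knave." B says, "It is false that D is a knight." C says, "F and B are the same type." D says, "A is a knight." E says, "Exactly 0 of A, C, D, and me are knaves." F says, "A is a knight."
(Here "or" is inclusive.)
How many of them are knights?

3

The unique consistent assignment is A=knight, B=knave, C=knave, D=knight, E=knave, F=knight.
That has 3 knights.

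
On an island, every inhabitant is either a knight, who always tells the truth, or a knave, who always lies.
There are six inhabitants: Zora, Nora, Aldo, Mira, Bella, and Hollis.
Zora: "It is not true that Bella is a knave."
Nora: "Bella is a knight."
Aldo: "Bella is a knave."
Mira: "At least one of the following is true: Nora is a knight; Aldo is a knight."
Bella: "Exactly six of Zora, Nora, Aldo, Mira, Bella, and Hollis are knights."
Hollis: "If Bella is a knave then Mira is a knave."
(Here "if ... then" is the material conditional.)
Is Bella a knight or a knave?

Bella is a knave.

Consistent assignments: {Zora=knave, Nora=knave, Aldo=knight, Mira=knight, Bella=knave, Hollis=knave}
In every consistent assignment, Bella is a knave.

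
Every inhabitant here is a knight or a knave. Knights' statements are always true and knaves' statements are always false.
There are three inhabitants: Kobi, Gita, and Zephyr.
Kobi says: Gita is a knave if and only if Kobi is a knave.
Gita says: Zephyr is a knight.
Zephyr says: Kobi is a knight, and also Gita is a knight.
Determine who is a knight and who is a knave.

Kobi (knight): "Gita is a knave if and only if Kobi is a knave" — True. ✓
Gita (knight): "Zephyr is a knight" — True. ✓
Zephyr is a knight, so "Kobi is a knight, and also Gita is a knight" must be True — and it is.

Kobi is a knight, Gita is a knight, and Zephyr is a knight.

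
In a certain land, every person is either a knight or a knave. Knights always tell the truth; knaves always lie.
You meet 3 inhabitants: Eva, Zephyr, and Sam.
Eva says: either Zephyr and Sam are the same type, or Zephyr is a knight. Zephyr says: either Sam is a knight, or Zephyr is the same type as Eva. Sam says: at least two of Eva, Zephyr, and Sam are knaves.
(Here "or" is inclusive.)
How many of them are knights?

The unique consistent assignment is Eva=knight, Zephyr=knight, Sam=knave.
That has 2 knights.

2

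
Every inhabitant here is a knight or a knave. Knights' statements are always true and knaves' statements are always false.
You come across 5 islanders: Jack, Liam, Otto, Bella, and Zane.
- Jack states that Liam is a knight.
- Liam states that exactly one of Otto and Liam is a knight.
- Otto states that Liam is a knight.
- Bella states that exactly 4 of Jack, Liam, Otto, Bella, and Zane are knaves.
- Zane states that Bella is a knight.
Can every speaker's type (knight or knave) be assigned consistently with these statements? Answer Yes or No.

Yes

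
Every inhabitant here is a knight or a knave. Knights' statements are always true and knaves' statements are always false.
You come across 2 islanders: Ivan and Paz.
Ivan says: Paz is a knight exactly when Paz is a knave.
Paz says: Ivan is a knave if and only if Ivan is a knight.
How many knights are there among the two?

0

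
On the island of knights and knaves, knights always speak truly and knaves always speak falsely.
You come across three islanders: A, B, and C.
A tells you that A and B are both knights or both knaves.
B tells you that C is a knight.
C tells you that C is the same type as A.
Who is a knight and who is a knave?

A is a knight, B is a knight, and C is a knight.

A is a knight, and the claim "A and B are both knights or both knaves" is indeed true.
B is a knight; "C is a knight" is true, as required.
As a knight, C's statement "C is the same type as A" should be true; it is.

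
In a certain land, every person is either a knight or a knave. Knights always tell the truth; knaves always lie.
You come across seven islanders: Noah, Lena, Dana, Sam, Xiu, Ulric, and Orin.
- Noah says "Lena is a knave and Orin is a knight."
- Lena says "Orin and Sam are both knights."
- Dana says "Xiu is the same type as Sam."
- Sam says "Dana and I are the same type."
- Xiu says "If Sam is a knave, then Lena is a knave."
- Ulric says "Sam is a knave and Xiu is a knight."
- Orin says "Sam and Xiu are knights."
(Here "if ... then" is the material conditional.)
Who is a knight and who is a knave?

Noah is a knave, Lena is a knight, Dana is a knight, Sam is a knight, Xiu is a knight, Ulric is a knave, and Orin is a knight.

Noah is a knave, so "Lena is a knave and Orin is a knight" must be false — and it is.
Lena is a knight, so "Orin and Sam are both knights" must be True — and it is.
Dana is a knight, so "Xiu is the same type as Sam" must be True — and it is.
As a knight, Sam's statement "Dana and I are the same type" should be True; it is.
Since Xiu is a knight, "if Sam is a knave, then Lena is a knave" needs to be True, which holds.
As a knave, Ulric's statement "Sam is a knave and Xiu is a knight" should be false; it is.
Orin (knight): "Sam and Xiu are knights" — True. ✓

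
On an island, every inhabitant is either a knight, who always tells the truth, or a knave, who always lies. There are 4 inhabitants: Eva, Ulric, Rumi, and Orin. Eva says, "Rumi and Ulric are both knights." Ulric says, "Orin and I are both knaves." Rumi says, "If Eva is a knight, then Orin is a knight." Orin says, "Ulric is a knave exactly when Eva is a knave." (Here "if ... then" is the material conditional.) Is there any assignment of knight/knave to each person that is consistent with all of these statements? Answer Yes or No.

Yes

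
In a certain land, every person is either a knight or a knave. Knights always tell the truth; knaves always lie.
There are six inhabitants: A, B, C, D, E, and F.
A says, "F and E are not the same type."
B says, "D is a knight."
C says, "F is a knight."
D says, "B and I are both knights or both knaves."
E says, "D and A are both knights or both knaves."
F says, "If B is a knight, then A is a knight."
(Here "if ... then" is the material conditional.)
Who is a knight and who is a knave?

Knights: B and D. Knaves: A, C, E, and F.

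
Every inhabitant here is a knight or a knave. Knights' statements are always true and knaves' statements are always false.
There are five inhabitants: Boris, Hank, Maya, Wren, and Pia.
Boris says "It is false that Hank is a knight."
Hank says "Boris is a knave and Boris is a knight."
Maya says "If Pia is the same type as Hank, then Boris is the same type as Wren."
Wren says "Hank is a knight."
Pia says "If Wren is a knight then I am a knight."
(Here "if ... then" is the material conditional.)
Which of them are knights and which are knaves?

Boris is a knight, Hank is a knave, Maya is a knight, Wren is a knave, and Pia is a knight.

Since Boris is a knight, "it is false that Hank is a knight" needs to be True, which holds.
Hank (knave): "Boris is a knave and Boris is a knight" — False. ✓
As a knight, Maya's statement "if Pia is the same type as Hank, then Boris is the same type as Wren" should be True; it is.
Wren is a knave; "Hank is a knight" is False, as required.
Pia (knight): "if Wren is a knight then I am a knight" — True. ✓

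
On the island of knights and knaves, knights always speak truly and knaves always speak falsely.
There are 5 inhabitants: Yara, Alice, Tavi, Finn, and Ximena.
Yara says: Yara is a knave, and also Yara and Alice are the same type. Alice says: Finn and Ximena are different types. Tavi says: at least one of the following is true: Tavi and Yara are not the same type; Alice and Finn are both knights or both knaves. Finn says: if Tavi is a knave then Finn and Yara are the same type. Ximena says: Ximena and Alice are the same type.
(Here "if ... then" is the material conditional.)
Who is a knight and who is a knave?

Yara is a knave, Alice is a knight, Tavi is a knight, Finn is a knight, and Ximena is a knave.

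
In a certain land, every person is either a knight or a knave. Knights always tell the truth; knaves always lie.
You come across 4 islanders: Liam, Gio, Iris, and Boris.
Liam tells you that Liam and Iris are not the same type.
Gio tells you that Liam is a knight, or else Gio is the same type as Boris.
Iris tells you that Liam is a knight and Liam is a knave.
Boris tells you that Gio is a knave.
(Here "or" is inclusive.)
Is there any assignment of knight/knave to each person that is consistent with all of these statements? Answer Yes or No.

Yes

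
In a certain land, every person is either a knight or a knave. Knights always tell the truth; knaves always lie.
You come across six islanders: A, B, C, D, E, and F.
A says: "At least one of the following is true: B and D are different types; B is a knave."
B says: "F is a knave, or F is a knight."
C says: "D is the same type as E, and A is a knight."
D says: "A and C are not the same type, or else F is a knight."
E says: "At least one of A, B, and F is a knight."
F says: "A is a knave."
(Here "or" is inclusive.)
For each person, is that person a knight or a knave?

A is a knave, B is a knight, C is a knave, D is a knight, E is a knight, and F is a knight.

As a knave, A's statement "at least one of the following is true: B and D are different types; B is a knave" should be False; it is.
B is a knight, so "F is a knave, or F is a knight" must be true — and it is.
Since C is a knave, "D is the same type as E, and A is a knight" needs to be False, which holds.
As a knight, D's statement "A and C are not the same type, or else F is a knight" should be true; it is.
E is a knight, so "at least one of A, B, and F is a knight" must be true — and it is.
As a knight, F's statement "A is a knave" should be true; it is.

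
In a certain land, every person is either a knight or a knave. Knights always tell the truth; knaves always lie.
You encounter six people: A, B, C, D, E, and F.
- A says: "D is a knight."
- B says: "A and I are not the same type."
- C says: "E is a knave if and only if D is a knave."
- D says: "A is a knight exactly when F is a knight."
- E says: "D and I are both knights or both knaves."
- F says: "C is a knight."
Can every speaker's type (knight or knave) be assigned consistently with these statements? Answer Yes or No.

No

Checking all 64 assignments, each has at least one speaker whose statement's truth value contradicts their type.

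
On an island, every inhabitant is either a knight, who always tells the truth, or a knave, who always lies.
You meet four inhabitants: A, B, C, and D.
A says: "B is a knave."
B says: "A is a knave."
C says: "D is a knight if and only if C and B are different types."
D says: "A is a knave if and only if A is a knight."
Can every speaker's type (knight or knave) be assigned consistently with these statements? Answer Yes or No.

One consistent assignment: A=knave, B=knight, C=knight, D=knave.

Yes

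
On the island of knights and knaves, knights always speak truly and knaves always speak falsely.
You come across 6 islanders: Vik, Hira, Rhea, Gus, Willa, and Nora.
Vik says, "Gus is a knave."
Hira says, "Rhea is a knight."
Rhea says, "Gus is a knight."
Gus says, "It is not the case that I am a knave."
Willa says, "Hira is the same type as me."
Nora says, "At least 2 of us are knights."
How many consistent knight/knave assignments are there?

2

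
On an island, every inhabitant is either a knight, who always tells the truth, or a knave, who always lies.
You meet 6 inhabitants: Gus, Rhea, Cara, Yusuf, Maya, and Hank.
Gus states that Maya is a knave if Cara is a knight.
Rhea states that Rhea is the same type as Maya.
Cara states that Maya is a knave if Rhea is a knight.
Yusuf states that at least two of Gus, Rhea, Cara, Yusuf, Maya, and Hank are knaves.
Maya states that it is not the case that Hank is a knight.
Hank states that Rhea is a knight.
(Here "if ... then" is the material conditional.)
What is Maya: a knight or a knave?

Maya is a knight.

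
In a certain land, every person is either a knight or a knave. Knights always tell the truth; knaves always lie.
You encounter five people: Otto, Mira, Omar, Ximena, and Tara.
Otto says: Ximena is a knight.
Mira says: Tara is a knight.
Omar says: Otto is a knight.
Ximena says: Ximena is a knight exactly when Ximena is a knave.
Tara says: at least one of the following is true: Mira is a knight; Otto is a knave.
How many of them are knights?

2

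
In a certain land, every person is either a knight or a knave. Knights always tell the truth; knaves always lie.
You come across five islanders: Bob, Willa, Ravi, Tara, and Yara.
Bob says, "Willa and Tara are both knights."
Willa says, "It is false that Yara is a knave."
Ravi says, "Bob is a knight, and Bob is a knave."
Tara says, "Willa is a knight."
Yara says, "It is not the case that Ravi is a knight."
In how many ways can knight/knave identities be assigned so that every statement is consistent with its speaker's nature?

1

Consistent assignments:
  Bob=knight, Willa=knight, Ravi=knave, Tara=knight, Yara=knight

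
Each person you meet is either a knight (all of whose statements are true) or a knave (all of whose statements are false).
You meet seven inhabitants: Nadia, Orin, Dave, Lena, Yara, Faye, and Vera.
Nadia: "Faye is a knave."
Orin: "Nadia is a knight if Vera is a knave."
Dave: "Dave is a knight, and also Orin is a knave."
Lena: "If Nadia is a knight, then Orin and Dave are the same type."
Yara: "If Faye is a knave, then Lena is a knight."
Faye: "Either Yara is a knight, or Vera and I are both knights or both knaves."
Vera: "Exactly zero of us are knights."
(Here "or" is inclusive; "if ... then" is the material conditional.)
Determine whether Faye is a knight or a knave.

Faye is a knight.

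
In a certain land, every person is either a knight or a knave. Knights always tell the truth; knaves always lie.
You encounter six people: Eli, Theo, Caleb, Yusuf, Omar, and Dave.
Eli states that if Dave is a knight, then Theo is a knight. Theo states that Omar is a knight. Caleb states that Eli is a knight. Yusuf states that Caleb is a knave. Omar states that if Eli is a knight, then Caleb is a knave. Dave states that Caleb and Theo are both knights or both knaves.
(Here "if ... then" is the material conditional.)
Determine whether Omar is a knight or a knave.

Omar is a knave.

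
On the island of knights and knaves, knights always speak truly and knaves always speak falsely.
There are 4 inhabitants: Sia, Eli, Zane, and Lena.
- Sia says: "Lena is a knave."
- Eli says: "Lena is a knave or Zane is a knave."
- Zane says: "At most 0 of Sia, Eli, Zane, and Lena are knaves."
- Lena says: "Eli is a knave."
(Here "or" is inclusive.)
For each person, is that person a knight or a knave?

Sia is a knight, so "Lena is a knave" must be True — and it is.
As a knight, Eli's statement "Lena is a knave or Zane is a knave" should be True; it is.
Zane is a knave; "at most 0 of Sia, Eli, Zane, and Lena are knaves" is False, as required.
Since Lena is a knave, "Eli is a knave" needs to be False, which holds.

Sia is a knight, Eli is a knight, Zane is a knave, and Lena is a knave.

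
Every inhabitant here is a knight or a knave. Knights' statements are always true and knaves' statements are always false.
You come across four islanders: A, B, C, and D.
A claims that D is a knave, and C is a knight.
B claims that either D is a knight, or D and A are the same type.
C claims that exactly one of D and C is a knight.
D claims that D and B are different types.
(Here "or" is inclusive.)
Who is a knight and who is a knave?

Since A is a knight, "D is a knave, and C is a knight" needs to be True, which holds.
B (knave): "either D is a knight, or D and A are the same type" — False. ✓
As a knight, C's statement "exactly one of D and C is a knight" should be True; it is.
D is a knave, so "D and B are different types" must be False — and it is.

A is a knight, B is a knave, C is a knight, and D is a knave.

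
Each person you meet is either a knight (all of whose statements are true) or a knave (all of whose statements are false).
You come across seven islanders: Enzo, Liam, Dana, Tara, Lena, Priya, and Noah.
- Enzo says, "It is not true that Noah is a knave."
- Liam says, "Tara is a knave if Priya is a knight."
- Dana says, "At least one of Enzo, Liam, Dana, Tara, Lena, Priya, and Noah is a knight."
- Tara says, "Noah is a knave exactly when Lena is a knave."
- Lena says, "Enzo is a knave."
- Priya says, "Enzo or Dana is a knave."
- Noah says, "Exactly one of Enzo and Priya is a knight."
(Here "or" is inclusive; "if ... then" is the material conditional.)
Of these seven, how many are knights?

The unique consistent assignment is Enzo=knight, Liam=knight, Dana=knight, Tara=knave, Lena=knave, Priya=knave, Noah=knight.
That has 4 knights.

4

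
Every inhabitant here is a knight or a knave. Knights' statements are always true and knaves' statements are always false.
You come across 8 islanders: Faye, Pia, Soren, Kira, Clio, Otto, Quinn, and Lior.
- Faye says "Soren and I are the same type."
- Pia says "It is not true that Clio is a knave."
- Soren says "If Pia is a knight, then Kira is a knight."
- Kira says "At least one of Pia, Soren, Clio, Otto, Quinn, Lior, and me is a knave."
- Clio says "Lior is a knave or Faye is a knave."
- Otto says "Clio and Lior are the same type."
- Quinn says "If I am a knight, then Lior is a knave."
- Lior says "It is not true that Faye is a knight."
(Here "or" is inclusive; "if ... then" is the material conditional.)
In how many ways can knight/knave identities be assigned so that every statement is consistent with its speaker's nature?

Consistent assignments:
  Faye=knight, Pia=knight, Soren=knight, Kira=knight, Clio=knight, Otto=knave, Quinn=knight, Lior=knave

1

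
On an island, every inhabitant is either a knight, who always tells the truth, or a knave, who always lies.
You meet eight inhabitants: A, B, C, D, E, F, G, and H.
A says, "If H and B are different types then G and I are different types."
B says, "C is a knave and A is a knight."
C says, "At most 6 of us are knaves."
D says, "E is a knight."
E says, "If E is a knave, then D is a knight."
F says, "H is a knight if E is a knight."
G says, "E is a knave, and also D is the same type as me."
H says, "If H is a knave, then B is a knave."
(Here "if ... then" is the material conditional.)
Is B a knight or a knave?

B is a knave.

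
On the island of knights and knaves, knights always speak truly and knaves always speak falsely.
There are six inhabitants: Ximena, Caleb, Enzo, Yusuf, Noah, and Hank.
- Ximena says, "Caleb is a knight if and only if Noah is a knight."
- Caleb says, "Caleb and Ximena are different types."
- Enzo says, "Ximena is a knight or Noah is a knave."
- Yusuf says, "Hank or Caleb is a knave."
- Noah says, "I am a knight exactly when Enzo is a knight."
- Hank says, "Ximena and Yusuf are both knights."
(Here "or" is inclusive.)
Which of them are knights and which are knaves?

Knights: Caleb, Enzo, and Yusuf. Knaves: Ximena, Noah, and Hank.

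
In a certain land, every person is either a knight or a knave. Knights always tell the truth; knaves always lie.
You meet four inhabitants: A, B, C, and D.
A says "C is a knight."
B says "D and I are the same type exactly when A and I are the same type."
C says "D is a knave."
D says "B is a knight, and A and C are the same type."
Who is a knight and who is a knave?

A is a knight, B is a knave, C is a knight, and D is a knave.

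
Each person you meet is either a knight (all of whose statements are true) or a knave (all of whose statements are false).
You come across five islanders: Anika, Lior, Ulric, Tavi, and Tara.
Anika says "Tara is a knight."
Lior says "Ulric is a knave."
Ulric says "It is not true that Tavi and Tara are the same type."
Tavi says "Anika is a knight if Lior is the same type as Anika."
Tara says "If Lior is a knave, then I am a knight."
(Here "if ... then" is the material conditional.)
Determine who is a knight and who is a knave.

Knights: Anika, Lior, Tavi, and Tara. Knaves: Ulric.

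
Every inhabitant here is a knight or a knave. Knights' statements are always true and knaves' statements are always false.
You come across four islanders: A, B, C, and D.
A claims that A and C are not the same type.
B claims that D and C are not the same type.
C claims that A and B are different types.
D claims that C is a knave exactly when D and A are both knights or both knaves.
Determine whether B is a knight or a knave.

B is a knight.

Consistent assignments: {A=knight, B=knight, C=knave, D=knight}
In every consistent assignment, B is a knight.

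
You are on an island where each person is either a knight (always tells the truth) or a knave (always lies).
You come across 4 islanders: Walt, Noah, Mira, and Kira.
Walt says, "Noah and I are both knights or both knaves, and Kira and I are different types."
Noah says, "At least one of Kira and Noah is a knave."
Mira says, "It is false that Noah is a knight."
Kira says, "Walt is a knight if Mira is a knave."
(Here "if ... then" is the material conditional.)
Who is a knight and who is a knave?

Walt is a knave, Noah is a knight, Mira is a knave, and Kira is a knave.

Suppose Walt is a knight. Then Walt's statement "Noah and I are both knights or both knaves, and Kira and I are different types" would have to be true. Checking the 8 ways to assign the others, none is consistent with every speaker.
(For instance, with Noah=knight, Mira=knave, Kira=knave, Kira's claim "Walt is a knight if Mira is a knave" comes out true where it would need to be false.)
So Walt must be a knave, making "Noah and I are both knights or both knaves, and Kira and I are different types" false. Taking Walt=knave, Noah=knight, Mira=knave, Kira=knave, each remaining statement checks out:
  Noah (knight): "at least one of Kira and Noah is a knave" — true. ✓
  Mira (knave): "it is false that Noah is a knight" — false. ✓
  Kira (knave): "Walt is a knight if Mira is a knave" — false. ✓
This is the unique consistent assignment.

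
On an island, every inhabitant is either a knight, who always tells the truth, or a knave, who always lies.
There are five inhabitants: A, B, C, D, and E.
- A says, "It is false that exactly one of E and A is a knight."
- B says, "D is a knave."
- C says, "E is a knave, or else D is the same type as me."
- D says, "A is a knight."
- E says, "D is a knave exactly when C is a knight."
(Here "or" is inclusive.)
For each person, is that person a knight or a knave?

A is a knight, B is a knave, C is a knave, D is a knight, and E is a knight.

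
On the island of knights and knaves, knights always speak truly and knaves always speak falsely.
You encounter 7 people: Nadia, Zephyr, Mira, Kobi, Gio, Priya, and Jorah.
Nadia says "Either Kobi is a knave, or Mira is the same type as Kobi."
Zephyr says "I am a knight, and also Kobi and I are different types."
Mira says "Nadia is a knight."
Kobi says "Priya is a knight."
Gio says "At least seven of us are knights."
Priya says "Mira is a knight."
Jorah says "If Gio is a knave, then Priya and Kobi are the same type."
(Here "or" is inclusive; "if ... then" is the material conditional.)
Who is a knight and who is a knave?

Since Nadia is a knight, "either Kobi is a knave, or Mira is the same type as Kobi" needs to be True, which holds.
Zephyr (knave): "I am a knight, and also Kobi and I are different types" — false. ✓
As a knight, Mira's statement "Nadia is a knight" should be True; it is.
Kobi is a knight, so "Priya is a knight" must be True — and it is.
As a knave, Gio's statement "at least seven of us are knights" should be false; it is.
As a knight, Priya's statement "Mira is a knight" should be True; it is.
Jorah is a knight; "if Gio is a knave, then Priya and Kobi are the same type" is True, as required.

Nadia is a knight, Zephyr is a knave, Mira is a knight, Kobi is a knight, Gio is a knave, Priya is a knight, and Jorah is a knight.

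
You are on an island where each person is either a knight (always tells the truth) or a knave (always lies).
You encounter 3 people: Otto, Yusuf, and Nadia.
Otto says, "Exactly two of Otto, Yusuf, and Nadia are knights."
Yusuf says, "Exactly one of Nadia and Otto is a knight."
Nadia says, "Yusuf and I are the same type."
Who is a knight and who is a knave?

Otto is a knight, Yusuf is a knight, and Nadia is a knave.

Otto (knight): "exactly two of Otto, Yusuf, and Nadia are knights" — True. ✓
Yusuf is a knight, and the claim "exactly one of Nadia and Otto is a knight" is indeed True.
As a knave, Nadia's statement "Yusuf and I are the same type" should be false; it is.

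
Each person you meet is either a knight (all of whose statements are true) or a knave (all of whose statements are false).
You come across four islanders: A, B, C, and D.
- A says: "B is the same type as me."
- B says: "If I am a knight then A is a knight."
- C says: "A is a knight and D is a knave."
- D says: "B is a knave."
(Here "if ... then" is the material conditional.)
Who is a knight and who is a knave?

Suppose A is a knave. Then A's statement "B is the same type as me" would have to be false. Checking the 8 ways to assign the others, none is consistent with every speaker.
(For instance, with B=knight, C=knight, D=knave, B's claim "if I am a knight then A is a knight" comes out false where it would need to be true.)
So A must be a knight, making "B is the same type as me" true. Taking A=knight, B=knight, C=knight, D=knave, each remaining statement checks out:
  B (knight): "if I am a knight then A is a knight" — true. ✓
  C (knight): "A is a knight and D is a knave" — true. ✓
  D (knave): "B is a knave" — false. ✓
This is the unique consistent assignment.

Knights: A, B, and C. Knaves: D.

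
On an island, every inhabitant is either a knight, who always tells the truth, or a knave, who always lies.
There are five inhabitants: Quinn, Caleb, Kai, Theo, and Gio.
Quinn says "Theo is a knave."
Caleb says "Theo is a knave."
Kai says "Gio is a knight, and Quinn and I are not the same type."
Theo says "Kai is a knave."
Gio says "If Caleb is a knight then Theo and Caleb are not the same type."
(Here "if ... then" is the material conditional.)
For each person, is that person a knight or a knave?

Quinn is a knave, Caleb is a knave, Kai is a knave, Theo is a knight, and Gio is a knight.

Suppose Quinn is a knight. Then Quinn's statement "Theo is a knave" would have to be true. Checking the 16 ways to assign the others, none is consistent with every speaker.
(For instance, with Caleb=knave, Kai=knave, Theo=knight, Gio=knight, Quinn's claim "Theo is a knave" comes out false where it would need to be true.)
So Quinn must be a knave, making "Theo is a knave" false. Taking Quinn=knave, Caleb=knave, Kai=knave, Theo=knight, Gio=knight, each remaining statement checks out:
  Caleb (knave): "Theo is a knave" — false. ✓
  Kai (knave): "Gio is a knight, and Quinn and I are not the same type" — false. ✓
  Theo (knight): "Kai is a knave" — true. ✓
  Gio (knight): "if Caleb is a knight then Theo and Caleb are not the same type" — true. ✓
This is the unique consistent assignment.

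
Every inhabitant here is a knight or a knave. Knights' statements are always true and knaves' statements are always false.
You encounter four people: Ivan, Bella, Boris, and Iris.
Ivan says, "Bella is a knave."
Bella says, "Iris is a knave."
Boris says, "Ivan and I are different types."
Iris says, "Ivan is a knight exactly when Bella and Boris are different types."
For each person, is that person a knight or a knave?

Knights: Bella. Knaves: Ivan, Boris, and Iris.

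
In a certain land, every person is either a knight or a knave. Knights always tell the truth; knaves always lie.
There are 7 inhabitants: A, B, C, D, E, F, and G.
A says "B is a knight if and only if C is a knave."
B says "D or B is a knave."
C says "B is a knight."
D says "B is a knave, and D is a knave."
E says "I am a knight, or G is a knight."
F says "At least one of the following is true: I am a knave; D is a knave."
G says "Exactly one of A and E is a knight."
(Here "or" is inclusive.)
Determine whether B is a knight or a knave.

Consistent assignments: {A=knave, B=knight, C=knight, D=knave, E=knight, F=knight, G=knight}; {A=knave, B=knight, C=knight, D=knave, E=knave, F=knight, G=knave}
In every consistent assignment, B is a knight.

B is a knight.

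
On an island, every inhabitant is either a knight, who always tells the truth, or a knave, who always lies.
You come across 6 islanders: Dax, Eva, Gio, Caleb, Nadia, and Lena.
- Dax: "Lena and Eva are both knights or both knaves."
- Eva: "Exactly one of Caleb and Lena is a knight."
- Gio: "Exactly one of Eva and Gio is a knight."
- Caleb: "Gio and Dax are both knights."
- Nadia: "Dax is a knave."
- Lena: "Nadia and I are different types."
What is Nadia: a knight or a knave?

Nadia is a knave.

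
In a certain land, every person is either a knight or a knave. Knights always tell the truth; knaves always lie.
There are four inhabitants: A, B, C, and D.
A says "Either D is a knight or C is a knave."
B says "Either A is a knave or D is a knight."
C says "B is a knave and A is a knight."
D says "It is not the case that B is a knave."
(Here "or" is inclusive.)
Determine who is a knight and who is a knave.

A is a knight, and the claim "either D is a knight or C is a knave" is indeed True.
B (knight): "either A is a knave or D is a knight" — True. ✓
C is a knave, and the claim "B is a knave and A is a knight" is indeed false.
D is a knight, so "it is not the case that B is a knave" must be True — and it is.

A is a knight, B is a knight, C is a knave, and D is a knight.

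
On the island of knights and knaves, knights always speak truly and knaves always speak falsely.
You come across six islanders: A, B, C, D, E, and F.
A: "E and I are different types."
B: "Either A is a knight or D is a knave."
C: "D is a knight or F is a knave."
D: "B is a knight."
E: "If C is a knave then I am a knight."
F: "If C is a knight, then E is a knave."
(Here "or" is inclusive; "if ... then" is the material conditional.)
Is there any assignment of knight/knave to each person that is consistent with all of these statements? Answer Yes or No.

No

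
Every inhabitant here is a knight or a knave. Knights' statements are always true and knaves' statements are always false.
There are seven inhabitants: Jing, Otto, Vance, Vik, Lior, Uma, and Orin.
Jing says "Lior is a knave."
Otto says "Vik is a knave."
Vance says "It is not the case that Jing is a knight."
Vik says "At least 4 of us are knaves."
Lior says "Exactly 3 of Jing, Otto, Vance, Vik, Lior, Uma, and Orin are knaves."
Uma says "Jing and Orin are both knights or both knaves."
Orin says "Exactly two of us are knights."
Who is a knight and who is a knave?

Jing is a knave, Otto is a knight, Vance is a knight, Vik is a knave, Lior is a knight, Uma is a knight, and Orin is a knave.

As a knave, Jing's statement "Lior is a knave" should be false; it is.
Otto is a knight, so "Vik is a knave" must be true — and it is.
Vance (knight): "it is not the case that Jing is a knight" — true. ✓
Vik (knave): "at least 4 of us are knaves" — false. ✓
As a knight, Lior's statement "exactly 3 of Jing, Otto, Vance, Vik, Lior, Uma, and Orin are knaves" should be true; it is.
Uma is a knight, so "Jing and Orin are both knights or both knaves" must be true — and it is.
Orin (knave): "exactly two of us are knights" — false. ✓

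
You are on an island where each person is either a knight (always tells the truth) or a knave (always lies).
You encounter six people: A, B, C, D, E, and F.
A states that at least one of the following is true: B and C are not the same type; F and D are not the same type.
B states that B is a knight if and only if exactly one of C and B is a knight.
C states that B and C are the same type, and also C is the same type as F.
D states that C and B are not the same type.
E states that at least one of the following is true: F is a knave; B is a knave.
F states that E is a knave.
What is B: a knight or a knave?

B is a knight.

Consistent assignments: {A=knight, B=knight, C=knave, D=knight, E=knight, F=knave}; {A=knight, B=knight, C=knave, D=knight, E=knave, F=knight}
In every consistent assignment, B is a knight.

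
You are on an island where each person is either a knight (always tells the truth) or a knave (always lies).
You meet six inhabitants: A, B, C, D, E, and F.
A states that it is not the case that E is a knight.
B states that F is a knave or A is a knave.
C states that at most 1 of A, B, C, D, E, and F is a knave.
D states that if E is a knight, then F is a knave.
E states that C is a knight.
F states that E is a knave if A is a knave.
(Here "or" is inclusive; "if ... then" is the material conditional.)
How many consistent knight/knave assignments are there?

1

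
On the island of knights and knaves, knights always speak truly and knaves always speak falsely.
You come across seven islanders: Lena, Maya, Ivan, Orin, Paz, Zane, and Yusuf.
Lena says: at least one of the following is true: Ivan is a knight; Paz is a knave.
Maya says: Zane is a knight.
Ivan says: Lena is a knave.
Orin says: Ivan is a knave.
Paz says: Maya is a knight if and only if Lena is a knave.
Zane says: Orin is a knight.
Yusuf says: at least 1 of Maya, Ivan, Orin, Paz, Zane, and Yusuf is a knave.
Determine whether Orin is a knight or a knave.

Orin is a knight.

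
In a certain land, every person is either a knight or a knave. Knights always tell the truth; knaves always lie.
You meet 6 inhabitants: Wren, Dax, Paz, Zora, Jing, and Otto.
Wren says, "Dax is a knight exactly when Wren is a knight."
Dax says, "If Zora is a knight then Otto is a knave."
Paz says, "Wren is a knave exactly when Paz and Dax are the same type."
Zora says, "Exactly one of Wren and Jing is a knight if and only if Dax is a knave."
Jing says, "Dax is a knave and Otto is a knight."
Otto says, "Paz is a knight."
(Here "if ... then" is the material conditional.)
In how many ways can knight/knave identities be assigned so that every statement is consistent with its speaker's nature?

1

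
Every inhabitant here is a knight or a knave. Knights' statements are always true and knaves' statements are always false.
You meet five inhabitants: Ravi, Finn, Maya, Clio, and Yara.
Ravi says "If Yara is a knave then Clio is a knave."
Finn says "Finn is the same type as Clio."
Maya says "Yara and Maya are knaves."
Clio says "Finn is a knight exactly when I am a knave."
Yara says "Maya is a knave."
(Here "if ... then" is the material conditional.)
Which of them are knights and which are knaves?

Suppose Ravi is a knave. Then Ravi's statement "if Yara is a knave then Clio is a knave" would have to be false. Checking the 16 ways to assign the others, none is consistent with every speaker.
(For instance, with Finn=knave, Maya=knave, Clio=knight, Yara=knight, Ravi's claim "if Yara is a knave then Clio is a knave" comes out true where it would need to be false.)
So Ravi must be a knight, making "if Yara is a knave then Clio is a knave" true. Taking Ravi=knight, Finn=knave, Maya=knave, Clio=knight, Yara=knight, each remaining statement checks out:
  Finn (knave): "Finn is the same type as Clio" — false. ✓
  Maya (knave): "Yara and Maya are knaves" — false. ✓
  Clio (knight): "Finn is a knight exactly when I am a knave" — true. ✓
  Yara (knight): "Maya is a knave" — true. ✓
This is the unique consistent assignment.

Ravi is a knight, Finn is a knave, Maya is a knave, Clio is a knight, and Yara is a knight.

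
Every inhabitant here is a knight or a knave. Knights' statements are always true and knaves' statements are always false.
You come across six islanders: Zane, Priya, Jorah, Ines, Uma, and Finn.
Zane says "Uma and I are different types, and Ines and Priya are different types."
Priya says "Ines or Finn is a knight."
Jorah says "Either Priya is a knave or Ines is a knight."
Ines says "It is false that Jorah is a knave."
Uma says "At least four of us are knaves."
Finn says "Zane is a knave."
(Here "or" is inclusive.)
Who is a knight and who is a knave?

Zane is a knave, so "Uma and I are different types, and Ines and Priya are different types" must be False — and it is.
As a knight, Priya's statement "Ines or Finn is a knight" should be True; it is.
Since Jorah is a knight, "either Priya is a knave or Ines is a knight" needs to be True, which holds.
Ines (knight): "it is false that Jorah is a knave" — True. ✓
Uma (knave): "at least four of us are knaves" — False. ✓
Finn is a knight, so "Zane is a knave" must be True — and it is.

Zane is a knave, Priya is a knight, Jorah is a knight, Ines is a knight, Uma is a knave, and Finn is a knight.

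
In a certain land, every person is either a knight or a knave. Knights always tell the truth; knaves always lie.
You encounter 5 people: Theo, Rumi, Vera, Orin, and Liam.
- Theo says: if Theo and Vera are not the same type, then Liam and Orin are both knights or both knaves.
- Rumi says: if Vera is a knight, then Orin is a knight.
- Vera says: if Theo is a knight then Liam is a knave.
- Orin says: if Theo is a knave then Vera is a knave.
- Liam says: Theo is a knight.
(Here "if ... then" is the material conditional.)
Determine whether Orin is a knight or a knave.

Orin is a knight.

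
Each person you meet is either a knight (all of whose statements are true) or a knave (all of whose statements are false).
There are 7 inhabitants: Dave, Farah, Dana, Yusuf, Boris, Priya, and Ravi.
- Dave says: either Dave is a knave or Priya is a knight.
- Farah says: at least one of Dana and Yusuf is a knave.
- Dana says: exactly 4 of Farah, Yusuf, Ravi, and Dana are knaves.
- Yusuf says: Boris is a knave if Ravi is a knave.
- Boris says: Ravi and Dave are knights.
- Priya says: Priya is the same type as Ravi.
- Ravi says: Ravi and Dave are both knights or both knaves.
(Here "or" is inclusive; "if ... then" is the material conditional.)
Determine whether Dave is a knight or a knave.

Dave is a knight.

Consistent assignments: {Dave=knight, Farah=knight, Dana=knave, Yusuf=knight, Boris=knight, Priya=knight, Ravi=knight}
In every consistent assignment, Dave is a knight.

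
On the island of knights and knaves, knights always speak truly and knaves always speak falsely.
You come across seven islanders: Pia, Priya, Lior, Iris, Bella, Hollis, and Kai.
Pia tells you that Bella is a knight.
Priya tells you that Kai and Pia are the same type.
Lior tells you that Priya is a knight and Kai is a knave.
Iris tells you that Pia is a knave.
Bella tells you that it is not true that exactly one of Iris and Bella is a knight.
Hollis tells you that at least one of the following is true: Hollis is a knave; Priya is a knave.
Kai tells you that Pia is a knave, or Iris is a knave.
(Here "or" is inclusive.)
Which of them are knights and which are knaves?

Pia is a knave; "Bella is a knight" is false, as required.
As a knave, Priya's statement "Kai and Pia are the same type" should be false; it is.
Lior (knave): "Priya is a knight and Kai is a knave" — false. ✓
Iris is a knight; "Pia is a knave" is true, as required.
As a knave, Bella's statement "it is not true that exactly one of Iris and Bella is a knight" should be false; it is.
Hollis is a knight, so "at least one of the following is true: Hollis is a knave; Priya is a knave" must be true — and it is.
As a knight, Kai's statement "Pia is a knave, or Iris is a knave" should be true; it is.

Knights: Iris, Hollis, and Kai. Knaves: Pia, Priya, Lior, and Bella.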